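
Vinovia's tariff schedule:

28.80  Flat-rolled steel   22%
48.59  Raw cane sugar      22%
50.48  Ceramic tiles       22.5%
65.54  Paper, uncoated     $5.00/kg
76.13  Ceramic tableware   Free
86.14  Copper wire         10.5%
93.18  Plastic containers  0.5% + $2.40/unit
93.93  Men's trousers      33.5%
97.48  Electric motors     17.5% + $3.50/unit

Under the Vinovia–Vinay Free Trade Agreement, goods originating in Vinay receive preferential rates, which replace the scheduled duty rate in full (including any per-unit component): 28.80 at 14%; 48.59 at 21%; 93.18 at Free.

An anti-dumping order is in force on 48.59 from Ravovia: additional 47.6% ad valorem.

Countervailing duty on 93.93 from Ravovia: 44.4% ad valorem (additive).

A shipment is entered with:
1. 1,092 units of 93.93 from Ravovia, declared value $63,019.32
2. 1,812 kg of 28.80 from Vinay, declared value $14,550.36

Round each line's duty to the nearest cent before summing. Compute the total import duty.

$51,129.10

Line 1 (93.93, Ravovia, 1,092 units, $63,019.32):
Base rate for 93.93 is 33.5%.
Additional duty on 93.93 from Ravovia: +44.4%. Applied ad valorem rate: 33.5% + 44.4% = 77.9%.
Duty = $63,019.32 × 77.9% = $49,092.05.
Line 2 (28.80, Vinay, 1,812 kg, $14,550.36):
Base rate for 28.80 is 22%.
Origin Vinay qualifies under the Vinovia–Vinay agreement and 28.80 is covered: preferential rate 14% applies instead.
Duty = $14,550.36 × 14% = $2,037.05.
Total = $49,092.05 + $2,037.05 = $51,129.10.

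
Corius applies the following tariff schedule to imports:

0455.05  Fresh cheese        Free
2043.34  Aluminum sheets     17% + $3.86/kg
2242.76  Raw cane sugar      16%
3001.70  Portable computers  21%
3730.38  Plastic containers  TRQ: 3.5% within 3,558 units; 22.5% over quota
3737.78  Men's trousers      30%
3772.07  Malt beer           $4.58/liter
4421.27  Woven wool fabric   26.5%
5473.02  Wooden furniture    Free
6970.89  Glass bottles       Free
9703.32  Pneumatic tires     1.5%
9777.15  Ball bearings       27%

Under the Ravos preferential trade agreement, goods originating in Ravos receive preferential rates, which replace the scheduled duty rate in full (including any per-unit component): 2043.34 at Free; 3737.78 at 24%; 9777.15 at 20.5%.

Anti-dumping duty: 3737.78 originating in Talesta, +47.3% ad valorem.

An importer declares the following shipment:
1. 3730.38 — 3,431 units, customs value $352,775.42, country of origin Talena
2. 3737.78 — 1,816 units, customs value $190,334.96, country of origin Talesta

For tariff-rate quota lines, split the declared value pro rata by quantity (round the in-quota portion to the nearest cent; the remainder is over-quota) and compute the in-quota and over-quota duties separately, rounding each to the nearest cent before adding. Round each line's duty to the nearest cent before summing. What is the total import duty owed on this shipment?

Line 1 (3730.38, Talena, 3,431 units, $352,775.42):
Code 3730.38 is under a tariff-rate quota (threshold 3,558 units). Quantity 3,431 units is within the quota, so the in-quota rate 3.5% applies to the full value.
Duty = $352,775.42 × 3.5% = $12,347.14.
Line 2 (3737.78, Talesta, 1,816 units, $190,334.96):
Base rate for 3737.78 is 30%.
3737.78 has an FTA preferential rate, but origin Talesta is not Ravos; base rate stands.
Additional duty on 3737.78 from Talesta: +47.3%. Applied ad valorem rate: 30% + 47.3% = 77.3%.
Duty = $190,334.96 × 77.3% = $147,128.92.
Total = $12,347.14 + $147,128.92 = $159,476.06.

$159,476.06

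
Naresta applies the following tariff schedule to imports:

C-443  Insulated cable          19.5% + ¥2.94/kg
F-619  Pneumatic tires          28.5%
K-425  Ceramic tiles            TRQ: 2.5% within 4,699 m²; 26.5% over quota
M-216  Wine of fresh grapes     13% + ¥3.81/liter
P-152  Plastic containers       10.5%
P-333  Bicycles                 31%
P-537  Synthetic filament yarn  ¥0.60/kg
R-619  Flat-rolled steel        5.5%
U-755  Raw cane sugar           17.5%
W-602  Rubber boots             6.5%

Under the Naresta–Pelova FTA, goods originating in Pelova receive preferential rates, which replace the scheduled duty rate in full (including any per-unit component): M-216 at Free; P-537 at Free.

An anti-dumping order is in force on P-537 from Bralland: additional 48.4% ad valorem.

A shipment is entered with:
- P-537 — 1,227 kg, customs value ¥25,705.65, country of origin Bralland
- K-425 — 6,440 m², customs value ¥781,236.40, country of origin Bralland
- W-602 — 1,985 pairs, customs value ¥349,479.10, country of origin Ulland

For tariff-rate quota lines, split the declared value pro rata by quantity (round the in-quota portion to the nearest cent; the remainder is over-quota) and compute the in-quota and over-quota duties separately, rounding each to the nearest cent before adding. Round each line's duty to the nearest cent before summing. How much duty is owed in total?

¥106,112.95

Line 1 (P-537, Bralland, 1,227 kg, ¥25,705.65):
Base rate for P-537 is ¥0.60/kg.
P-537 has an FTA preferential rate, but origin Bralland is not Pelova; base rate stands.
Additional duty on P-537 from Bralland: +48.4% ad valorem. Applied ad valorem rate = 48.4%.
Duty = ¥25,705.65 × 48.4% + 1,227 × ¥0.60 = ¥13,177.73.
Line 2 (K-425, Bralland, 6,440 m², ¥781,236.40):
Code K-425 is under a tariff-rate quota (threshold 4,699 m²). In-quota: 4,699 m² at 2.5%; over-quota: 1,741 m² at 26.5%.
Pro-rata value split: in-quota = ¥781,236.40 × 4,699/6,440 = ¥570,035.69; over-quota = ¥781,236.40 − ¥570,035.69 = ¥211,200.71.
In-quota duty = ¥570,035.69 × 2.5% = ¥14,250.89. Over-quota duty = ¥211,200.71 × 26.5% = ¥55,968.19.
Line duty = ¥14,250.89 + ¥55,968.19 = ¥70,219.08.
Line 3 (W-602, Ulland, 1,985 pairs, ¥349,479.10):
Base rate for W-602 is 6.5%.
Duty = ¥349,479.10 × 6.5% = ¥22,716.14.
Total = ¥13,177.73 + ¥70,219.08 + ¥22,716.14 = ¥106,112.95.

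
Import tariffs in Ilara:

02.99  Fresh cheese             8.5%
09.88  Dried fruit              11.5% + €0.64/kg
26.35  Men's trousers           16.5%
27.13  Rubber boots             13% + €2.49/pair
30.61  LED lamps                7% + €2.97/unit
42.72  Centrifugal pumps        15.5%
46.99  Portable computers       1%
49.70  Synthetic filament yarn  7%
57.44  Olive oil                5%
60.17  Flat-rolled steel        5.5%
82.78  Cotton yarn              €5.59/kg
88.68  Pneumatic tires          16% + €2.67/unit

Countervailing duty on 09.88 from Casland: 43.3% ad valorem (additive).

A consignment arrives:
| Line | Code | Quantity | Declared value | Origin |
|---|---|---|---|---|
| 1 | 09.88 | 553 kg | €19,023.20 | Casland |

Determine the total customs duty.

Line 1 (09.88, Casland, 553 kg, €19,023.20):
Base rate for 09.88 is 11.5% + €0.64/kg.
Additional duty on 09.88 from Casland: +43.3%. Applied ad valorem rate: 11.5% + 43.3% = 54.8%.
Duty = €19,023.20 × 54.8% + 553 × €0.64 = €10,778.63.

€10,778.63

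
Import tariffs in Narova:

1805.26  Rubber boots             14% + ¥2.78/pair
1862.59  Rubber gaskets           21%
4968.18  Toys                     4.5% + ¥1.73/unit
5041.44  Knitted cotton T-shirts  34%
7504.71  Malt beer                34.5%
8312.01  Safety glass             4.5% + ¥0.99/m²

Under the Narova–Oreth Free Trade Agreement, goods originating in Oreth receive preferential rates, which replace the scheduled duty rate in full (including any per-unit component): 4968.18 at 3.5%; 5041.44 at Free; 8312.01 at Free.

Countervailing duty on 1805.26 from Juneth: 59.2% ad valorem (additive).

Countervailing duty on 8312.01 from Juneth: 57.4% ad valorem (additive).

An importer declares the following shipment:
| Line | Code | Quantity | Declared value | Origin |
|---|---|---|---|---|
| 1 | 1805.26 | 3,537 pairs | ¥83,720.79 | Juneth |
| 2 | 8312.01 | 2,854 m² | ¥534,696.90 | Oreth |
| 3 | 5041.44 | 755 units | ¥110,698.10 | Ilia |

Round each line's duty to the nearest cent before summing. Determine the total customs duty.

Line 1 (1805.26, Juneth, 3,537 pairs, ¥83,720.79):
Base rate for 1805.26 is 14% + ¥2.78/pair.
Additional duty on 1805.26 from Juneth: +59.2%. Applied ad valorem rate: 14% + 59.2% = 73.2%.
Duty = ¥83,720.79 × 73.2% + 3,537 × ¥2.78 = ¥71,116.48.
Line 2 (8312.01, Oreth, 2,854 m², ¥534,696.90):
Base rate for 8312.01 is 4.5% + ¥0.99/m².
Origin Oreth qualifies under the Narova–Oreth agreement and 8312.01 is covered: preferential rate Free applies instead.
The additional-duty order on 8312.01 targets Juneth, not Oreth; it does not apply.
Duty = ¥534,696.90 × 0% = ¥0.00.
Line 3 (5041.44, Ilia, 755 units, ¥110,698.10):
Base rate for 5041.44 is 34%.
5041.44 has an FTA preferential rate, but origin Ilia is not Oreth; base rate stands.
Duty = ¥110,698.10 × 34% = ¥37,637.35.
Total = ¥71,116.48 + ¥0.00 + ¥37,637.35 = ¥108,753.83.

¥108,753.83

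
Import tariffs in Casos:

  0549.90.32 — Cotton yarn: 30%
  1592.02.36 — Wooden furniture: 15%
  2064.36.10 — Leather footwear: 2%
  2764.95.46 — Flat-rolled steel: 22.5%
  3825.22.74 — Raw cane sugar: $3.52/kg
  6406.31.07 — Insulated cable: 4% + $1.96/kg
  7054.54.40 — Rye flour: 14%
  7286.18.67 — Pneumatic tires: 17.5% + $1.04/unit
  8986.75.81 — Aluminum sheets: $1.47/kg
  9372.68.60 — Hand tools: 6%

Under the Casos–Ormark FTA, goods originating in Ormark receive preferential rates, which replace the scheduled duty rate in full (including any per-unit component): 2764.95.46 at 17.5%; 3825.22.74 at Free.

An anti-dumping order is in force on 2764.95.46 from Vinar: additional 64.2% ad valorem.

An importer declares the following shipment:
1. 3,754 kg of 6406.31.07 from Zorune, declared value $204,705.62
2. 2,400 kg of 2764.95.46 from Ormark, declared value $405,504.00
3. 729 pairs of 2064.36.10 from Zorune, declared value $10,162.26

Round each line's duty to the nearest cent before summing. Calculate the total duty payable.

Line 1 (6406.31.07, Zorune, 3,754 kg, $204,705.62):
Base rate for 6406.31.07 is 4% + $1.96/kg.
Duty = $204,705.62 × 4% + 3,754 × $1.96 = $15,546.06.
Line 2 (2764.95.46, Ormark, 2,400 kg, $405,504.00):
Base rate for 2764.95.46 is 22.5%.
Origin Ormark qualifies under the Casos–Ormark agreement and 2764.95.46 is covered: preferential rate 17.5% applies instead.
The additional-duty order on 2764.95.46 targets Vinar, not Ormark; it does not apply.
Duty = $405,504.00 × 17.5% = $70,963.20.
Line 3 (2064.36.10, Zorune, 729 pairs, $10,162.26):
Base rate for 2064.36.10 is 2%.
Duty = $10,162.26 × 2% = $203.25.
Total = $15,546.06 + $70,963.20 + $203.25 = $86,712.51.

$86,712.51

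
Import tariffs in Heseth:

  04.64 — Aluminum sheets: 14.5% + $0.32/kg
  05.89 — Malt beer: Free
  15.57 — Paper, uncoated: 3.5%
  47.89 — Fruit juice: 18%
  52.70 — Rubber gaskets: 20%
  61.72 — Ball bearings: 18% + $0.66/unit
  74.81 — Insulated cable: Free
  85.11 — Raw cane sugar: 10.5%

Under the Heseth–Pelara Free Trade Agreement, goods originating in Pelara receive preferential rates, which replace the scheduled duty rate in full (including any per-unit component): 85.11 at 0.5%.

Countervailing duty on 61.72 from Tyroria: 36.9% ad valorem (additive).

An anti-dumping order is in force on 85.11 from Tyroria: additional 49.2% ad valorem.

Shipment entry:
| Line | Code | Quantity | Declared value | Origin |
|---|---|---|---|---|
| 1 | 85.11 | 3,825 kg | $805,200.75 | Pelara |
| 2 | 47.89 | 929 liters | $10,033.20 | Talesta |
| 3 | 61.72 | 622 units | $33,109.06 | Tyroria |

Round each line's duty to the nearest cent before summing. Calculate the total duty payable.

$24,419.37

Line 1 (85.11, Pelara, 3,825 kg, $805,200.75):
Base rate for 85.11 is 10.5%.
Origin Pelara qualifies under the Heseth–Pelara agreement and 85.11 is covered: preferential rate 0.5% applies instead.
The additional-duty order on 85.11 targets Tyroria, not Pelara; it does not apply.
Duty = $805,200.75 × 0.5% = $4,026.00.
Line 2 (47.89, Talesta, 929 liters, $10,033.20):
Base rate for 47.89 is 18%.
Duty = $10,033.20 × 18% = $1,805.98.
Line 3 (61.72, Tyroria, 622 units, $33,109.06):
Base rate for 61.72 is 18% + $0.66/unit.
Additional duty on 61.72 from Tyroria: +36.9%. Applied ad valorem rate: 18% + 36.9% = 54.9%.
Duty = $33,109.06 × 54.9% + 622 × $0.66 = $18,587.39.
Total = $4,026.00 + $1,805.98 + $18,587.39 = $24,419.37.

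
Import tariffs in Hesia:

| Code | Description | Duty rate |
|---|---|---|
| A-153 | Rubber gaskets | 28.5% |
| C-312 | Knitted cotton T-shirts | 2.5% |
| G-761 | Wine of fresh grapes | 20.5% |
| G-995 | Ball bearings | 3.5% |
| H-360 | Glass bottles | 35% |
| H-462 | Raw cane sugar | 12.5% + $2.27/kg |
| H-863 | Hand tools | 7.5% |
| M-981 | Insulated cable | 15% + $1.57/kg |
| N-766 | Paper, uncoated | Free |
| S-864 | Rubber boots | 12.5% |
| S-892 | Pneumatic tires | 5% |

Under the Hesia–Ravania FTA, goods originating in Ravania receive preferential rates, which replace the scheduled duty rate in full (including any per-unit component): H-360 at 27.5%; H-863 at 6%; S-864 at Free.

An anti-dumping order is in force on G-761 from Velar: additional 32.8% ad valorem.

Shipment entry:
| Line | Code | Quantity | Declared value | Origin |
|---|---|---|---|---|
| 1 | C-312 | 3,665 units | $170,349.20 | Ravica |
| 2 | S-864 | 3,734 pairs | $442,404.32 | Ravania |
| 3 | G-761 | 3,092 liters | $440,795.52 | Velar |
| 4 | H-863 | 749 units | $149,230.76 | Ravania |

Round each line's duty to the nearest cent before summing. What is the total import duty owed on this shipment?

$248,156.59

Line 1 (C-312, Ravica, 3,665 units, $170,349.20):
Base rate for C-312 is 2.5%.
Duty = $170,349.20 × 2.5% = $4,258.73.
Line 2 (S-864, Ravania, 3,734 pairs, $442,404.32):
Base rate for S-864 is 12.5%.
Origin Ravania qualifies under the Hesia–Ravania agreement and S-864 is covered: preferential rate Free applies instead.
Duty = $442,404.32 × 0% = $0.00.
Line 3 (G-761, Velar, 3,092 liters, $440,795.52):
Base rate for G-761 is 20.5%.
Additional duty on G-761 from Velar: +32.8%. Applied ad valorem rate: 20.5% + 32.8% = 53.3%.
Duty = $440,795.52 × 53.3% = $234,944.01.
Line 4 (H-863, Ravania, 749 units, $149,230.76):
Base rate for H-863 is 7.5%.
Origin Ravania qualifies under the Hesia–Ravania agreement and H-863 is covered: preferential rate 6% applies instead.
Duty = $149,230.76 × 6% = $8,953.85.
Total = $4,258.73 + $0.00 + $234,944.01 + $8,953.85 = $248,156.59.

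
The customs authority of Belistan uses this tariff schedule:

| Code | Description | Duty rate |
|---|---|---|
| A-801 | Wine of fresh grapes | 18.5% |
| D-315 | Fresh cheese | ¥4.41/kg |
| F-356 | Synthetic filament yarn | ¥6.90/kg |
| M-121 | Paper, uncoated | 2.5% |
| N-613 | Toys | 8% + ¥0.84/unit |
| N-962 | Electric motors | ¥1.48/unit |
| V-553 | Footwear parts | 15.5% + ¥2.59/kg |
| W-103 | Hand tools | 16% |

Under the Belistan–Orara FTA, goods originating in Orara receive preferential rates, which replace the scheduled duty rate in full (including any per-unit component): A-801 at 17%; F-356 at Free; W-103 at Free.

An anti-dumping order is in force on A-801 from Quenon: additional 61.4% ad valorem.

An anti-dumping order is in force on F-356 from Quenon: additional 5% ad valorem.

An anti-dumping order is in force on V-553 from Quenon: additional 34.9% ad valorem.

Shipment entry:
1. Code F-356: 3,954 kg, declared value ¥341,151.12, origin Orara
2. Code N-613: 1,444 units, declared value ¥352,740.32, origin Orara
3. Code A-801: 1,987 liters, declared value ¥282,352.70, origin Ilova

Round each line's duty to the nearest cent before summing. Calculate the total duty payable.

Line 1 (F-356, Orara, 3,954 kg, ¥341,151.12):
Base rate for F-356 is ¥6.90/kg.
Origin Orara qualifies under the Belistan–Orara agreement and F-356 is covered: preferential rate Free applies instead.
The additional-duty order on F-356 targets Quenon, not Orara; it does not apply.
Duty = ¥341,151.12 × 0% = ¥0.00.
Line 2 (N-613, Orara, 1,444 units, ¥352,740.32):
Base rate for N-613 is 8% + ¥0.84/unit.
Origin Orara is the FTA partner but N-613 is not on the preference list; base rate stands.
Duty = ¥352,740.32 × 8% + 1,444 × ¥0.84 = ¥29,432.19.
Line 3 (A-801, Ilova, 1,987 liters, ¥282,352.70):
Base rate for A-801 is 18.5%.
A-801 has an FTA preferential rate, but origin Ilova is not Orara; base rate stands.
The additional-duty order on A-801 targets Quenon, not Ilova; it does not apply.
Duty = ¥282,352.70 × 18.5% = ¥52,235.25.
Total = ¥0.00 + ¥29,432.19 + ¥52,235.25 = ¥81,667.44.

¥81,667.44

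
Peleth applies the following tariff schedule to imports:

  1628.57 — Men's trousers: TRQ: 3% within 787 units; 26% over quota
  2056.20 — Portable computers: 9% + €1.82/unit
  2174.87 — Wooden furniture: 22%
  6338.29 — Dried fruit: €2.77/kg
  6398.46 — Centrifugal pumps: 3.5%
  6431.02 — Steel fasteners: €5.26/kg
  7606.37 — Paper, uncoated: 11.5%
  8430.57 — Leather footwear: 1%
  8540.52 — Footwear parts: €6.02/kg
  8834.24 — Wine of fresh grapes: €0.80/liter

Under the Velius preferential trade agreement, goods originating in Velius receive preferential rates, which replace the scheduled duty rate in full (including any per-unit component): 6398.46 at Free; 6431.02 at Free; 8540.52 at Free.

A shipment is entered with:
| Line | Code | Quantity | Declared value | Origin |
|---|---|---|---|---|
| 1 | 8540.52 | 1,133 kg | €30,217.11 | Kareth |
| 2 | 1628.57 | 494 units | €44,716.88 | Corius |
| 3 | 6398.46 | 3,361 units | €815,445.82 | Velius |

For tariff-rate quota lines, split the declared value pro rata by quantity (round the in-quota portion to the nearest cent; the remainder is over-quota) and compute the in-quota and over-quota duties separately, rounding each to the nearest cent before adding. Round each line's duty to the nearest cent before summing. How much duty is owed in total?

Line 1 (8540.52, Kareth, 1,133 kg, €30,217.11):
Base rate for 8540.52 is €6.02/kg.
8540.52 has an FTA preferential rate, but origin Kareth is not Velius; base rate stands.
Duty = 1,133 × €6.02 = €6,820.66.
Line 2 (1628.57, Corius, 494 units, €44,716.88):
Code 1628.57 is under a tariff-rate quota (threshold 787 units). Quantity 494 units is within the quota, so the in-quota rate 3% applies to the full value.
Duty = €44,716.88 × 3% = €1,341.51.
Line 3 (6398.46, Velius, 3,361 units, €815,445.82):
Base rate for 6398.46 is 3.5%.
Origin Velius qualifies under the Peleth–Velius agreement and 6398.46 is covered: preferential rate Free applies instead.
Duty = €815,445.82 × 0% = €0.00.
Total = €6,820.66 + €1,341.51 + €0.00 = €8,162.17.

€8,162.17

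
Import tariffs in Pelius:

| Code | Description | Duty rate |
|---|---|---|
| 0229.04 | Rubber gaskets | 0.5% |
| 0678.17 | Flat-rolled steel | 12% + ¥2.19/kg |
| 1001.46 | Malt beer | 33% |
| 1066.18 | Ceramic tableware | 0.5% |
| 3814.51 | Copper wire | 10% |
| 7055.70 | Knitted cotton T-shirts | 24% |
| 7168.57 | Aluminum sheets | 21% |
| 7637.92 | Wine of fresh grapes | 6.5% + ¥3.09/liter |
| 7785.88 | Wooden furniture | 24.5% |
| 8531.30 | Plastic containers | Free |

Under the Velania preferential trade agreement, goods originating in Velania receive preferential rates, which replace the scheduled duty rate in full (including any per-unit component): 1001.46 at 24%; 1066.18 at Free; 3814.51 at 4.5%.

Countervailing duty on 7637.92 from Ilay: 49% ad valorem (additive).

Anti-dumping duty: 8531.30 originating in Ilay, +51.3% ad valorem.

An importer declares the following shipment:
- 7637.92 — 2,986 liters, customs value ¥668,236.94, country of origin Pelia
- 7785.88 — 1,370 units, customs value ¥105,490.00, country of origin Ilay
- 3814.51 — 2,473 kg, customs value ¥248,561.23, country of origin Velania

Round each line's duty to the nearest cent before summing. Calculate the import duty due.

Line 1 (7637.92, Pelia, 2,986 liters, ¥668,236.94):
Base rate for 7637.92 is 6.5% + ¥3.09/liter.
The additional-duty order on 7637.92 targets Ilay, not Pelia; it does not apply.
Duty = ¥668,236.94 × 6.5% + 2,986 × ¥3.09 = ¥52,662.14.
Line 2 (7785.88, Ilay, 1,370 units, ¥105,490.00):
Base rate for 7785.88 is 24.5%.
Duty = ¥105,490.00 × 24.5% = ¥25,845.05.
Line 3 (3814.51, Velania, 2,473 kg, ¥248,561.23):
Base rate for 3814.51 is 10%.
Origin Velania qualifies under the Pelius–Velania agreement and 3814.51 is covered: preferential rate 4.5% applies instead.
Duty = ¥248,561.23 × 4.5% = ¥11,185.26.
Total = ¥52,662.14 + ¥25,845.05 + ¥11,185.26 = ¥89,692.45.

¥89,692.45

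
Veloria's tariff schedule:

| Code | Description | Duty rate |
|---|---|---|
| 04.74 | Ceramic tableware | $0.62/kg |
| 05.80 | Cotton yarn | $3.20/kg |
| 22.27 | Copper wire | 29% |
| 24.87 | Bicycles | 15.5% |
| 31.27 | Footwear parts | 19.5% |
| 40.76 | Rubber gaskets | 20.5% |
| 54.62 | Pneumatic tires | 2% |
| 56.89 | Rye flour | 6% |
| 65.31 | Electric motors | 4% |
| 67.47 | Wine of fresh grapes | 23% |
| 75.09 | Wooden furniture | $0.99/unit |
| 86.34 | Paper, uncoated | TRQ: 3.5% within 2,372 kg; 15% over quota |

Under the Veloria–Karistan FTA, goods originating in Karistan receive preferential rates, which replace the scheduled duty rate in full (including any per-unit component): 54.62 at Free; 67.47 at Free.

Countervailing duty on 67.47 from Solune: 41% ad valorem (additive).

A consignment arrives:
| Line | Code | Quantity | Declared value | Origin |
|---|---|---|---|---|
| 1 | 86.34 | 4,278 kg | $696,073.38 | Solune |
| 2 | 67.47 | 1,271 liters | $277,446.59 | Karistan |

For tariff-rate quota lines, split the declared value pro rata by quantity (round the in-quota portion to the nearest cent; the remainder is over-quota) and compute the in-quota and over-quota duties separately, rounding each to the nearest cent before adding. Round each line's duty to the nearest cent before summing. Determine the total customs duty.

Line 1 (86.34, Solune, 4,278 kg, $696,073.38):
Code 86.34 is under a tariff-rate quota (threshold 2,372 kg). In-quota: 2,372 kg at 3.5%; over-quota: 1,906 kg at 15%.
Pro-rata value split: in-quota = $696,073.38 × 2,372/4,278 = $385,948.12; over-quota = $696,073.38 − $385,948.12 = $310,125.26.
In-quota duty = $385,948.12 × 3.5% = $13,508.18. Over-quota duty = $310,125.26 × 15% = $46,518.79.
Line duty = $13,508.18 + $46,518.79 = $60,026.97.
Line 2 (67.47, Karistan, 1,271 liters, $277,446.59):
Base rate for 67.47 is 23%.
Origin Karistan qualifies under the Veloria–Karistan agreement and 67.47 is covered: preferential rate Free applies instead.
The additional-duty order on 67.47 targets Solune, not Karistan; it does not apply.
Duty = $277,446.59 × 0% = $0.00.
Total = $60,026.97 + $0.00 = $60,026.97.

$60,026.97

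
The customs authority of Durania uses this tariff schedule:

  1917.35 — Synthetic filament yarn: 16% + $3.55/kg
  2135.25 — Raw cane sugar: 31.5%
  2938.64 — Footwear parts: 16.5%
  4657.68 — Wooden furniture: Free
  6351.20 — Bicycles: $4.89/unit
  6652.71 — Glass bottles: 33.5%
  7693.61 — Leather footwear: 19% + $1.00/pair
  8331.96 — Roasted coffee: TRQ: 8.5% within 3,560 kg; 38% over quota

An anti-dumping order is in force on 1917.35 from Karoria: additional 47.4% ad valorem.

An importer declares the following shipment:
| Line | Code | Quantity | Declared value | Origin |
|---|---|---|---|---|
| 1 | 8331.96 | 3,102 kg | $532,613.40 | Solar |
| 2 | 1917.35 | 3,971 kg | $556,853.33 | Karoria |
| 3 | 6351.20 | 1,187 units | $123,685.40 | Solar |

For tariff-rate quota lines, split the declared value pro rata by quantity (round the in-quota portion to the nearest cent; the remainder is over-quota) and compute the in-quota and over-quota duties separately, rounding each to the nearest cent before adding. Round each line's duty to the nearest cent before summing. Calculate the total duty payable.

Line 1 (8331.96, Solar, 3,102 kg, $532,613.40):
Code 8331.96 is under a tariff-rate quota (threshold 3,560 kg). Quantity 3,102 kg is within the quota, so the in-quota rate 8.5% applies to the full value.
Duty = $532,613.40 × 8.5% = $45,272.14.
Line 2 (1917.35, Karoria, 3,971 kg, $556,853.33):
Base rate for 1917.35 is 16% + $3.55/kg.
Additional duty on 1917.35 from Karoria: +47.4%. Applied ad valorem rate: 16% + 47.4% = 63.4%.
Duty = $556,853.33 × 63.4% + 3,971 × $3.55 = $367,142.06.
Line 3 (6351.20, Solar, 1,187 units, $123,685.40):
Base rate for 6351.20 is $4.89/unit.
Duty = 1,187 × $4.89 = $5,804.43.
Total = $45,272.14 + $367,142.06 + $5,804.43 = $418,218.63.

$418,218.63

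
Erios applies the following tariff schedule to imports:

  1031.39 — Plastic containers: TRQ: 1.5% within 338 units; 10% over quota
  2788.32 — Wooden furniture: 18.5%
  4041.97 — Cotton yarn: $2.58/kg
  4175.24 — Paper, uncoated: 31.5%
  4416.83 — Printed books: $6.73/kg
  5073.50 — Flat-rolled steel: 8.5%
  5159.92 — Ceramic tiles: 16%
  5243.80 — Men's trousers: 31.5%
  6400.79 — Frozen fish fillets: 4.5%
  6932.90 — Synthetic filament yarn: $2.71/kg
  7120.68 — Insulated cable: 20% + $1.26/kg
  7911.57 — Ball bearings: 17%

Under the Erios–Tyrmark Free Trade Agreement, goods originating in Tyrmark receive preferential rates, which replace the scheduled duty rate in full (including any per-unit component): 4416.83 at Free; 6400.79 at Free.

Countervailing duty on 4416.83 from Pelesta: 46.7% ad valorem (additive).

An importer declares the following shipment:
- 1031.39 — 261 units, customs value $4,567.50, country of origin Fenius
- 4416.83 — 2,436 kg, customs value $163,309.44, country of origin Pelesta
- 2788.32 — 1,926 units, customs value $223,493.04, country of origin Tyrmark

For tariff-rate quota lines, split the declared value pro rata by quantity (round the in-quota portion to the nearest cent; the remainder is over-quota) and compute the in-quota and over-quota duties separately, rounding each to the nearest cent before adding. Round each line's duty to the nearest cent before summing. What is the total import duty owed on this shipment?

Line 1 (1031.39, Fenius, 261 units, $4,567.50):
Code 1031.39 is under a tariff-rate quota (threshold 338 units). Quantity 261 units is within the quota, so the in-quota rate 1.5% applies to the full value.
Duty = $4,567.50 × 1.5% = $68.51.
Line 2 (4416.83, Pelesta, 2,436 kg, $163,309.44):
Base rate for 4416.83 is $6.73/kg.
4416.83 has an FTA preferential rate, but origin Pelesta is not Tyrmark; base rate stands.
Additional duty on 4416.83 from Pelesta: +46.7% ad valorem. Applied ad valorem rate = 46.7%.
Duty = $163,309.44 × 46.7% + 2,436 × $6.73 = $92,659.79.
Line 3 (2788.32, Tyrmark, 1,926 units, $223,493.04):
Base rate for 2788.32 is 18.5%.
Origin Tyrmark is the FTA partner but 2788.32 is not on the preference list; base rate stands.
Duty = $223,493.04 × 18.5% = $41,346.21.
Total = $68.51 + $92,659.79 + $41,346.21 = $134,074.51.

$134,074.51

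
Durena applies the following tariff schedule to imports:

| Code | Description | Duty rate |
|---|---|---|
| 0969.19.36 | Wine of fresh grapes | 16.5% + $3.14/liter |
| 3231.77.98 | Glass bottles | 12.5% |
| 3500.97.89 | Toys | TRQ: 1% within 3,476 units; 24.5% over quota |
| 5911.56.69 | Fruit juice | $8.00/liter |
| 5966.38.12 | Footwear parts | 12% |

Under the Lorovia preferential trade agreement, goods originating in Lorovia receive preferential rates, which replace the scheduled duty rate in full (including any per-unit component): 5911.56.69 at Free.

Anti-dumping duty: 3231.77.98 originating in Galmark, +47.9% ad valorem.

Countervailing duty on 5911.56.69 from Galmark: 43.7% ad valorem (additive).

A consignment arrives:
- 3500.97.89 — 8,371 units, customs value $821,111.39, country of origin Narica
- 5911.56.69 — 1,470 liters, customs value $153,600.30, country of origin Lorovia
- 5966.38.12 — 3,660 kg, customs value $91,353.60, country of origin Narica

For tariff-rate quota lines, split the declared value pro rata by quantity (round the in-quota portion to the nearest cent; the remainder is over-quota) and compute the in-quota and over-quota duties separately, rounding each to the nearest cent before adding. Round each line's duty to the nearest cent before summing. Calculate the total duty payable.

$132,008.92

Line 1 (3500.97.89, Narica, 8,371 units, $821,111.39):
Code 3500.97.89 is under a tariff-rate quota (threshold 3,476 units). In-quota: 3,476 units at 1%; over-quota: 4,895 units at 24.5%.
Pro-rata value split: in-quota = $821,111.39 × 3,476/8,371 = $340,960.84; over-quota = $821,111.39 − $340,960.84 = $480,150.55.
In-quota duty = $340,960.84 × 1% = $3,409.61. Over-quota duty = $480,150.55 × 24.5% = $117,636.88.
Line duty = $3,409.61 + $117,636.88 = $121,046.49.
Line 2 (5911.56.69, Lorovia, 1,470 liters, $153,600.30):
Base rate for 5911.56.69 is $8.00/liter.
Origin Lorovia qualifies under the Durena–Lorovia agreement and 5911.56.69 is covered: preferential rate Free applies instead.
The additional-duty order on 5911.56.69 targets Galmark, not Lorovia; it does not apply.
Duty = $153,600.30 × 0% = $0.00.
Line 3 (5966.38.12, Narica, 3,660 kg, $91,353.60):
Base rate for 5966.38.12 is 12%.
Duty = $91,353.60 × 12% = $10,962.43.
Total = $121,046.49 + $0.00 + $10,962.43 = $132,008.92.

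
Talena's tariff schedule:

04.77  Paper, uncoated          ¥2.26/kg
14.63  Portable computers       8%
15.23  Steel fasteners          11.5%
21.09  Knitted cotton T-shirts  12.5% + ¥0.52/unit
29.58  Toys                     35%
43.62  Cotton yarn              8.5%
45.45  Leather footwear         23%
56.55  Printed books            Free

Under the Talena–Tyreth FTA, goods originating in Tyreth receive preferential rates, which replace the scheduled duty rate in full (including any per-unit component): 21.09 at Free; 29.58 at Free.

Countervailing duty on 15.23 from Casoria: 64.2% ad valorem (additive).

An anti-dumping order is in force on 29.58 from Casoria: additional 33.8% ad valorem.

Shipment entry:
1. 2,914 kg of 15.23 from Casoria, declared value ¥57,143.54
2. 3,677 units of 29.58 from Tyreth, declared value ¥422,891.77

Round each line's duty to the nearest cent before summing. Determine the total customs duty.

¥43,257.66

Line 1 (15.23, Casoria, 2,914 kg, ¥57,143.54):
Base rate for 15.23 is 11.5%.
Additional duty on 15.23 from Casoria: +64.2%. Applied ad valorem rate: 11.5% + 64.2% = 75.7%.
Duty = ¥57,143.54 × 75.7% = ¥43,257.66.
Line 2 (29.58, Tyreth, 3,677 units, ¥422,891.77):
Base rate for 29.58 is 35%.
Origin Tyreth qualifies under the Talena–Tyreth agreement and 29.58 is covered: preferential rate Free applies instead.
The additional-duty order on 29.58 targets Casoria, not Tyreth; it does not apply.
Duty = ¥422,891.77 × 0% = ¥0.00.
Total = ¥43,257.66 + ¥0.00 = ¥43,257.66.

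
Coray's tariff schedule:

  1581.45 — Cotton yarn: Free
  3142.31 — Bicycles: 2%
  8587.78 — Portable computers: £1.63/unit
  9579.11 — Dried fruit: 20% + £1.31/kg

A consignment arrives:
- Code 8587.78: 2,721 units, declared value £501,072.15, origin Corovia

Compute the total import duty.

Line 1 (8587.78, Corovia, 2,721 units, £501,072.15):
Base rate for 8587.78 is £1.63/unit.
Duty = 2,721 × £1.63 = £4,435.23.

£4,435.23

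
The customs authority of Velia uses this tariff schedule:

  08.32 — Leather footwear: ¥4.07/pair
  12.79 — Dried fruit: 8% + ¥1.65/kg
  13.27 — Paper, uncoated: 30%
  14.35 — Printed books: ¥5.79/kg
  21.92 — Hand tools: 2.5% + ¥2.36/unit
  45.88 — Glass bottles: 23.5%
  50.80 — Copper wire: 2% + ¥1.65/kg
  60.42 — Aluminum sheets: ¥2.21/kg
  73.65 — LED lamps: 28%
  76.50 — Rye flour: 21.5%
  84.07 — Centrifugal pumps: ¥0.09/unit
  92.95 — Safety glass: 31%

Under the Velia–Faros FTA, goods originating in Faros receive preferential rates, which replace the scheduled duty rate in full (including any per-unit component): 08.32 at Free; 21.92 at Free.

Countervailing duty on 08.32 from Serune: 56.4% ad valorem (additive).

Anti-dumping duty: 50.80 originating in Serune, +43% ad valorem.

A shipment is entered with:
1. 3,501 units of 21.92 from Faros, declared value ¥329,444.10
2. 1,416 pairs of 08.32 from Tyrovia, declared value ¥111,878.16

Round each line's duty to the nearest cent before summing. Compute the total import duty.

¥5,763.12

Line 1 (21.92, Faros, 3,501 units, ¥329,444.10):
Base rate for 21.92 is 2.5% + ¥2.36/unit.
Origin Faros qualifies under the Velia–Faros agreement and 21.92 is covered: preferential rate Free applies instead.
Duty = ¥329,444.10 × 0% = ¥0.00.
Line 2 (08.32, Tyrovia, 1,416 pairs, ¥111,878.16):
Base rate for 08.32 is ¥4.07/pair.
08.32 has an FTA preferential rate, but origin Tyrovia is not Faros; base rate stands.
The additional-duty order on 08.32 targets Serune, not Tyrovia; it does not apply.
Duty = 1,416 × ¥4.07 = ¥5,763.12.
Total = ¥0.00 + ¥5,763.12 = ¥5,763.12.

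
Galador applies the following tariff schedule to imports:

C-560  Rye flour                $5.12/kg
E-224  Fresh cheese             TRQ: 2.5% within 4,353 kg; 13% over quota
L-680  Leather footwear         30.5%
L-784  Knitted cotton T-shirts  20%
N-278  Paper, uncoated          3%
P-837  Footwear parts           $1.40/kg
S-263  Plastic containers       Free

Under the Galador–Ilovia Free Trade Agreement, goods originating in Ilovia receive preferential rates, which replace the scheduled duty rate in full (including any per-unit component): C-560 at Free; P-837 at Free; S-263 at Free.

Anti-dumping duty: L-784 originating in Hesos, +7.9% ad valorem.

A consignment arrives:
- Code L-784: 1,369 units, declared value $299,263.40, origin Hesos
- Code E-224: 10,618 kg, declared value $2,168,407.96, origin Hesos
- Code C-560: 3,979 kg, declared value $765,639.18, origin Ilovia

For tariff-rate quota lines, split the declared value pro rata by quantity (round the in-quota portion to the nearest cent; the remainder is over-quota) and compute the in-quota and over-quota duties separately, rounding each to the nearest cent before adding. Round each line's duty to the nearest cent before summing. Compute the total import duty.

Line 1 (L-784, Hesos, 1,369 units, $299,263.40):
Base rate for L-784 is 20%.
Additional duty on L-784 from Hesos: +7.9%. Applied ad valorem rate: 20% + 7.9% = 27.9%.
Duty = $299,263.40 × 27.9% = $83,494.49.
Line 2 (E-224, Hesos, 10,618 kg, $2,168,407.96):
Code E-224 is under a tariff-rate quota (threshold 4,353 kg). In-quota: 4,353 kg at 2.5%; over-quota: 6,265 kg at 13%.
Pro-rata value split: in-quota = $2,168,407.96 × 4,353/10,618 = $888,969.66; over-quota = $2,168,407.96 − $888,969.66 = $1,279,438.30.
In-quota duty = $888,969.66 × 2.5% = $22,224.24. Over-quota duty = $1,279,438.30 × 13% = $166,326.98.
Line duty = $22,224.24 + $166,326.98 = $188,551.22.
Line 3 (C-560, Ilovia, 3,979 kg, $765,639.18):
Base rate for C-560 is $5.12/kg.
Origin Ilovia qualifies under the Galador–Ilovia agreement and C-560 is covered: preferential rate Free applies instead.
Duty = $765,639.18 × 0% = $0.00.
Total = $83,494.49 + $188,551.22 + $0.00 = $272,045.71.

$272,045.71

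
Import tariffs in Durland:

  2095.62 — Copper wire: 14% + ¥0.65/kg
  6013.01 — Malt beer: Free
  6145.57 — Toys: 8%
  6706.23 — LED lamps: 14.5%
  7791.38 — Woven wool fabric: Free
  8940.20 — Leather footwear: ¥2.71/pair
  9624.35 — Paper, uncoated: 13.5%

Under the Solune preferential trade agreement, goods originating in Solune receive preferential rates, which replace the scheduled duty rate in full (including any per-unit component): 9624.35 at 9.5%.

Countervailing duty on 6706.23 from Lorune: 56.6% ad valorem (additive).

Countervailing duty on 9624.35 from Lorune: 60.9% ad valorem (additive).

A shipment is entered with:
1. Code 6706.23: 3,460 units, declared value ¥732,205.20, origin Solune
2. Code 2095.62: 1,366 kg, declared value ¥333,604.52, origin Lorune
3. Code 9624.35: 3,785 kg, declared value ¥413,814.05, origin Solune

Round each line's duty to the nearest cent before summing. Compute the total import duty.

¥193,074.61

Line 1 (6706.23, Solune, 3,460 units, ¥732,205.20):
Base rate for 6706.23 is 14.5%.
Origin Solune is the FTA partner but 6706.23 is not on the preference list; base rate stands.
The additional-duty order on 6706.23 targets Lorune, not Solune; it does not apply.
Duty = ¥732,205.20 × 14.5% = ¥106,169.75.
Line 2 (2095.62, Lorune, 1,366 kg, ¥333,604.52):
Base rate for 2095.62 is 14% + ¥0.65/kg.
Duty = ¥333,604.52 × 14% + 1,366 × ¥0.65 = ¥47,592.53.
Line 3 (9624.35, Solune, 3,785 kg, ¥413,814.05):
Base rate for 9624.35 is 13.5%.
Origin Solune qualifies under the Durland–Solune agreement and 9624.35 is covered: preferential rate 9.5% applies instead.
The additional-duty order on 9624.35 targets Lorune, not Solune; it does not apply.
Duty = ¥413,814.05 × 9.5% = ¥39,312.33.
Total = ¥106,169.75 + ¥47,592.53 + ¥39,312.33 = ¥193,074.61.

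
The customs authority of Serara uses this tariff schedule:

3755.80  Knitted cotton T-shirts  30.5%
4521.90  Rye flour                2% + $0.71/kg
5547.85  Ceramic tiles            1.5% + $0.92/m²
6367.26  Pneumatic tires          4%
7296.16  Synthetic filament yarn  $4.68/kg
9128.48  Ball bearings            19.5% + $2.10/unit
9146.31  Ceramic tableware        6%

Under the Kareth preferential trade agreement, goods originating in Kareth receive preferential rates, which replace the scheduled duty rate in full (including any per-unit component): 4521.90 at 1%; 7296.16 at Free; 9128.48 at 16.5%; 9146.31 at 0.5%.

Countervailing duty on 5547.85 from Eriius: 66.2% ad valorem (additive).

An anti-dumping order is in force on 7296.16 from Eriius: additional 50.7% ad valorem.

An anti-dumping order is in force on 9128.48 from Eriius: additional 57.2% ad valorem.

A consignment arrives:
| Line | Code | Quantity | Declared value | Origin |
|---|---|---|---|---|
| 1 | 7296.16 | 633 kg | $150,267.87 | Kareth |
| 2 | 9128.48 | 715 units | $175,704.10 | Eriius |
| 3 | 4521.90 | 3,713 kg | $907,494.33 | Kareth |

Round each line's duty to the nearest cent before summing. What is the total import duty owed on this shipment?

Line 1 (7296.16, Kareth, 633 kg, $150,267.87):
Base rate for 7296.16 is $4.68/kg.
Origin Kareth qualifies under the Serara–Kareth agreement and 7296.16 is covered: preferential rate Free applies instead.
The additional-duty order on 7296.16 targets Eriius, not Kareth; it does not apply.
Duty = $150,267.87 × 0% = $0.00.
Line 2 (9128.48, Eriius, 715 units, $175,704.10):
Base rate for 9128.48 is 19.5% + $2.10/unit.
9128.48 has an FTA preferential rate, but origin Eriius is not Kareth; base rate stands.
Additional duty on 9128.48 from Eriius: +57.2%. Applied ad valorem rate: 19.5% + 57.2% = 76.7%.
Duty = $175,704.10 × 76.7% + 715 × $2.10 = $136,266.54.
Line 3 (4521.90, Kareth, 3,713 kg, $907,494.33):
Base rate for 4521.90 is 2% + $0.71/kg.
Origin Kareth qualifies under the Serara–Kareth agreement and 4521.90 is covered: preferential rate 1% applies instead.
Duty = $907,494.33 × 1% = $9,074.94.
Total = $0.00 + $136,266.54 + $9,074.94 = $145,341.48.

$145,341.48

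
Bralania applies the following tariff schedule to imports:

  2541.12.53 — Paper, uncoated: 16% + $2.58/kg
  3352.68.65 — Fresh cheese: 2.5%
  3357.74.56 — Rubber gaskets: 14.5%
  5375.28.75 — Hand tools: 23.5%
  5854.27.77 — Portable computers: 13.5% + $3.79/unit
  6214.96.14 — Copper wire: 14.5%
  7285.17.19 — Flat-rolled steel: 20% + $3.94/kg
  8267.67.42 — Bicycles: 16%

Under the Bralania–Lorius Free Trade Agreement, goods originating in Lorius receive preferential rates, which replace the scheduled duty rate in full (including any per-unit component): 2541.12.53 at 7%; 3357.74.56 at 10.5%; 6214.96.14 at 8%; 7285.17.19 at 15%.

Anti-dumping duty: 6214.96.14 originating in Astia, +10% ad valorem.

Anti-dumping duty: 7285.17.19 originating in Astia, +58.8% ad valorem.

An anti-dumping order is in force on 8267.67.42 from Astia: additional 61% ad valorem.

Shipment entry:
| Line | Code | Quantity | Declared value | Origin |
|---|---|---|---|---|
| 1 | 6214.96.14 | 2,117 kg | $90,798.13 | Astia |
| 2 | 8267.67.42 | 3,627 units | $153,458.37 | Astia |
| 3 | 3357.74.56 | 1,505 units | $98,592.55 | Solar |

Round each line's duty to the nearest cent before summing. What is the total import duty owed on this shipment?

Line 1 (6214.96.14, Astia, 2,117 kg, $90,798.13):
Base rate for 6214.96.14 is 14.5%.
6214.96.14 has an FTA preferential rate, but origin Astia is not Lorius; base rate stands.
Additional duty on 6214.96.14 from Astia: +10%. Applied ad valorem rate: 14.5% + 10% = 24.5%.
Duty = $90,798.13 × 24.5% = $22,245.54.
Line 2 (8267.67.42, Astia, 3,627 units, $153,458.37):
Base rate for 8267.67.42 is 16%.
Additional duty on 8267.67.42 from Astia: +61%. Applied ad valorem rate: 16% + 61% = 77%.
Duty = $153,458.37 × 77% = $118,162.94.
Line 3 (3357.74.56, Solar, 1,505 units, $98,592.55):
Base rate for 3357.74.56 is 14.5%.
3357.74.56 has an FTA preferential rate, but origin Solar is not Lorius; base rate stands.
Duty = $98,592.55 × 14.5% = $14,295.92.
Total = $22,245.54 + $118,162.94 + $14,295.92 = $154,704.40.

$154,704.40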